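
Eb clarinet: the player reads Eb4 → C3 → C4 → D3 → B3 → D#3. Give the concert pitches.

Written C4 on the Eb clarinet sounds as Eb4, a minor third higher; apply that shift to every note.
Eb4 -> Gb4
C3 -> Eb3
C4 -> Eb4
D3 -> F3
B3 -> D4
D#3 -> F#3

Gb4 Eb3 Eb4 F3 D4 F#3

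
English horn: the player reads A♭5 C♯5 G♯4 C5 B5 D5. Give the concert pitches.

Db5 F#4 C#4 F4 E5 G4

Written C4 on the English horn sounds as F3, a perfect fifth lower; apply that shift to every note.
Ab5 -> Db5
C#5 -> F#4
G#4 -> C#4
C5 -> F4
B5 -> E5
D5 -> G4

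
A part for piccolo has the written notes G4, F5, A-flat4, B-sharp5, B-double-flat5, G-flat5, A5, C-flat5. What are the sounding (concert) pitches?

G5 F6 Ab5 B#6 Bbb6 Gb6 A6 Cb6

The piccolo sounds a perfect octave above written, so transpose each written note up a perfect octave.
G4 becomes G5
F5 becomes F6
Ab4 becomes Ab5
B#5 becomes B#6
Bbb5 becomes Bbb6
Gb5 becomes Gb6
A5 becomes A6
Cb5 becomes Cb6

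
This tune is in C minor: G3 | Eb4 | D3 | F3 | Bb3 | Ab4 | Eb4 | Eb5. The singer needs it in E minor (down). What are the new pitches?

B2 G3 F#2 A2 D3 C4 G3 G4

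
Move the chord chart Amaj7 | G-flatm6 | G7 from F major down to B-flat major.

Dmaj7 Cbm6 C7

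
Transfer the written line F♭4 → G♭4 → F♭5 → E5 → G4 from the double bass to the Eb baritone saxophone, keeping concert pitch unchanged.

First find concert pitch: the double bass sounds a perfect octave below written, so F♭4 G♭4 F♭5 E5 G4 sounds Fb3 Gb3 Fb4 E4 G3.
Then write for Eb baritone saxophone: it sounds a major thirteenth below written, so the part must be a major thirteenth above concert.
Fb3 → Db5
Gb3 → Eb5
Fb4 → Db6
E4 → C#6
G3 → E5

Db5 Eb5 Db6 C#6 E5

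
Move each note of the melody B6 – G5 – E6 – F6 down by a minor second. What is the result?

B6: a second down reaches A, and 1 semitone makes it A#6.
G5 down a minor second is F#5.
E6: a second down reaches D, and 1 semitone makes it D#6.
A minor second down from F6 gives E6.

A#6 F#5 D#6 E6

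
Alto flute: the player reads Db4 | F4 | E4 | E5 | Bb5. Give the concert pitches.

Ab3 C4 B3 B4 F5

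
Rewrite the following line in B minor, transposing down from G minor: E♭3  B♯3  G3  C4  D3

G2 D##3 B2 E3 F#2

From G down to B is a minor sixth; apply that to each pitch.
Eb3 → G2
B#3 → D##3
G3 → B2
C4 → E3
D3 → F#2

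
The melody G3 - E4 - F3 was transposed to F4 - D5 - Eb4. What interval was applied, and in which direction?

Take the first pair: G3 → F4. G to F spans 7 letter names, so the interval is some kind of seventh.
G3 to F4 is 10 semitones, which makes it a minor seventh; the second version is higher, so the direction is up.
Checking another pair — F3 → Eb4 — gives the same interval.

up a minor seventh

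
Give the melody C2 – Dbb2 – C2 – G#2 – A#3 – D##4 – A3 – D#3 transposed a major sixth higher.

A2 Bbb2 A2 E#3 F##4 B##4 F#4 B#3

C2 → A2
Dbb2 → Bbb2
C2 → A2
G#2 → E#3
A#3 → F##4
D##4 → B##4
A3 → F#4
D#3 → B#3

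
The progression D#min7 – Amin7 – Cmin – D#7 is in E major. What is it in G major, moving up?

F#min7 Cmin7 Ebmin F#7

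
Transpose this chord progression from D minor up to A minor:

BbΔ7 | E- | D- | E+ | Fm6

FΔ7 B- A- B+ Cm6

D minor up to A minor is a perfect fifth; each chord root moves by that interval while the quality stays the same.
BbΔ7: root Bb up a perfect fifth → F, giving FΔ7.
E-: root E up a perfect fifth → B, giving B-.
D-: root D up a perfect fifth → A, giving A-.
E+: root E up a perfect fifth → B, giving B+.
Fm6: root F up a perfect fifth → C, giving Cm6.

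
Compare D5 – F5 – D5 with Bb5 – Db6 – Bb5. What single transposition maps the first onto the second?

From D5 to Bb5 is 6 letter names — a sixth of some quality.
D5 to Bb5 is 8 semitones, which makes it a minor sixth; the second version is higher, so the direction is up.
Checking another pair — D5 → Bb5 — gives the same interval.

up a minor sixth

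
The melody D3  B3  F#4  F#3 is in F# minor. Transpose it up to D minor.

Bb3 G4 D5 D4

F# minor to D minor up is a minor sixth, so every note moves up by that interval.
D3 becomes Bb3
B3 becomes G4
F#4 becomes D5
F#3 becomes D4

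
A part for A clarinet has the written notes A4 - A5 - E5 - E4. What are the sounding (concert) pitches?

F#4 F#5 C#5 C#4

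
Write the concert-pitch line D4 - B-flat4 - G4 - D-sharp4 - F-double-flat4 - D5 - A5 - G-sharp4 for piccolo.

D3 Bb3 G3 D#3 Fbb3 D4 A4 G#3

Written C4 sounds as C5 on the piccolo, so concert pitches are written a perfect octave down.
D4 becomes D3
Bb4 becomes Bb3
G4 becomes G3
D#4 becomes D#3
Fbb4 becomes Fbb3
D5 becomes D4
A5 becomes A4
G#4 becomes G#3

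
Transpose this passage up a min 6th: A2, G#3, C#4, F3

A2 -> F3
G#3 -> E4
C#4 -> A4
F3 -> Db4

F3 E4 A4 Db4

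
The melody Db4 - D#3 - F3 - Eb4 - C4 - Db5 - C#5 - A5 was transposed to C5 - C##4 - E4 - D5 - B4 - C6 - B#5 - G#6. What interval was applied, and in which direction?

up a major seventh

From Db4 to C5 is 7 letter names — a seventh of some quality.
Db4 to C5 is 11 semitones, which makes it a major seventh; the second version is higher, so the direction is up.
Checking another pair — A5 → G#6 — gives the same interval.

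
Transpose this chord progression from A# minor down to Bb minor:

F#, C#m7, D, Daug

A# minor down to Bb minor is an augmented seventh; each chord root moves by that interval while the quality stays the same.
F#: root F# down an augmented seventh → Gb, giving Gb.
C#m7: root C# down an augmented seventh → Db, giving Dbm7.
D: root D down an augmented seventh → Ebb, giving Ebb.
Daug: root D down an augmented seventh → Ebb, giving Ebbaug.

Gb Dbm7 Ebb Ebbaug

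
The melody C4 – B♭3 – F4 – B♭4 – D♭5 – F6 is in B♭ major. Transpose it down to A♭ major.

Bb3 Ab3 Eb4 Ab4 Cb5 Eb6

B♭ major to A♭ major down is a major second, so every note moves down by that interval.
C4 becomes Bb3
Bb3 becomes Ab3
F4 becomes Eb4
Bb4 becomes Ab4
Db5 becomes Cb5
F6 becomes Eb6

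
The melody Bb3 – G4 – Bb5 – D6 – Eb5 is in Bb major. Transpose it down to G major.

From Bb down to G is a minor third; apply that to each pitch.
Bb3 to G3
G4 to E4
Bb5 to G5
D6 to B5
Eb5 to C5

G3 E4 G5 B5 C5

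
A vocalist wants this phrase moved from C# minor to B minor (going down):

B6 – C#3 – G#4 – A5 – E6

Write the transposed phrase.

A6 B2 F#4 G5 D6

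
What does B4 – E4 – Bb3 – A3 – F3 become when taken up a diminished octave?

B4 → Bb5
E4 → Eb5
Bb3 → Bbb4
A3 → Ab4
F3 → Fb4

Bb5 Eb5 Bbb4 Ab4 Fb4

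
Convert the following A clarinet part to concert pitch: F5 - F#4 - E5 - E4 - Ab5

D5 D#4 C#5 C#4 F5

The A clarinet sounds a minor third below written, so transpose each written note down a minor third.
F5 becomes D5
F#4 becomes D#4
E5 becomes C#5
E4 becomes C#4
Ab5 becomes F5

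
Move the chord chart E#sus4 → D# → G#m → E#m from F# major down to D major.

C#sus4 B Em C#m

F# major down to D major is a major third; each chord root moves by that interval while the quality stays the same.
E#sus4: root E# down a major third → C#, giving C#sus4.
D#: root D# down a major third → B, giving B.
G#m: root G# down a major third → E, giving Em.
E#m: root E# down a major third → C#, giving C#m.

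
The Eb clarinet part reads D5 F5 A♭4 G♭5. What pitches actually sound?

The Eb clarinet sounds a minor third above written, so transpose each written note up a minor third.
D5 -> F5
F5 -> Ab5
Ab4 -> Cb5
Gb5 -> Bbb5

F5 Ab5 Cb5 Bbb5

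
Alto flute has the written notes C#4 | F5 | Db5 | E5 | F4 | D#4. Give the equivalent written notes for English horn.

D#4 G5 Eb5 F#5 G4 E#4

First find concert pitch: the alto flute sounds a perfect fourth below written, so C#4 F5 Db5 E5 F4 D#4 sounds G#3 C5 Ab4 B4 C4 A#3.
Then write for English horn: it sounds a perfect fifth below written, so the part must be a perfect fifth above concert.
G#3 → D#4
C5 → G5
Ab4 → Eb5
B4 → F#5
C4 → G4
A#3 → E#4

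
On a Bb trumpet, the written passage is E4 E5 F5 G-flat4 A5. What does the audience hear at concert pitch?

The Bb trumpet sounds a major second below written, so transpose each written note down a major second.
E4 -> D4
E5 -> D5
F5 -> Eb5
Gb4 -> Fb4
A5 -> G5

D4 D5 Eb5 Fb4 G5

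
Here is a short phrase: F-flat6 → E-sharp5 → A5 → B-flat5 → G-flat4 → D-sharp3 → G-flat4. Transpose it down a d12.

Bb4 A##3 D#4 E4 C3 G##1 C3

Fb6: a twelfth down reaches B, and 18 semitones makes it Bb4.
E#5: a twelfth down reaches A, and 18 semitones makes it A##3.
A5: a twelfth down reaches D, and 18 semitones makes it D#4.
Bb5: a twelfth down reaches E, and 18 semitones makes it E4.
A diminished twelfth down from Gb4 gives C3.
A diminished twelfth down from D#3 gives G##1.
A diminished twelfth down from Gb4 gives C3.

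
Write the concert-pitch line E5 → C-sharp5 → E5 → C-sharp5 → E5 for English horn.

Written C4 sounds as F3 on the English horn, so concert pitches are written a perfect fifth up.
E5 -> B5
C#5 -> G#5
E5 -> B5
C#5 -> G#5
E5 -> B5

B5 G#5 B5 G#5 B5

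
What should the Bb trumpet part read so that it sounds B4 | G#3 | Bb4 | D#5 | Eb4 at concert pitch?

C#5 A#3 C5 E#5 F4

Written C4 sounds as Bb3 on the Bb trumpet, so concert pitches are written a major second up.
B4 → C#5
G#3 → A#3
Bb4 → C5
D#5 → E#5
Eb4 → F4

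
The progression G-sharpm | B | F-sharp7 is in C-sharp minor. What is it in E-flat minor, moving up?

C-sharp minor up to E-flat minor is a diminished third; each chord root moves by that interval while the quality stays the same.
G-sharpm: root G-sharp up a diminished third → Bb, giving Bbm.
B: root B up a diminished third → Db, giving Db.
F-sharp7: root F-sharp up a diminished third → Ab, giving Ab7.

Bbm Db Ab7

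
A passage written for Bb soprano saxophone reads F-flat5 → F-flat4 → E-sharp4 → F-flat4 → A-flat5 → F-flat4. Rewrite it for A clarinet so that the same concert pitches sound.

Gbb5 Gbb4 F#4 Gbb4 Bbb5 Gbb4

First find concert pitch: the Bb soprano saxophone sounds a major second below written, so F-flat5 F-flat4 E-sharp4 F-flat4 A-flat5 F-flat4 sounds Ebb5 Ebb4 D#4 Ebb4 Gb5 Ebb4.
Then write for A clarinet: it sounds a minor third below written, so the part must be a minor third above concert.
Ebb5 → Gbb5
Ebb4 → Gbb4
D#4 → F#4
Ebb4 → Gbb4
Gb5 → Bbb5
Ebb4 → Gbb4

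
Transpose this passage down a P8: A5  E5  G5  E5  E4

A5 becomes A4
E5 becomes E4
G5 becomes G4
E5 becomes E4
E4 becomes E3

A4 E4 G4 E4 E3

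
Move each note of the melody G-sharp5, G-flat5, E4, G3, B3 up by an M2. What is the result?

A#5 Ab5 F#4 A3 C#4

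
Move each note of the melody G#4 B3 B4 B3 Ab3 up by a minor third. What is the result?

B4 D4 D5 D4 Cb4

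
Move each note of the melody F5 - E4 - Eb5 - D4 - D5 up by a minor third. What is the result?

Ab5 G4 Gb5 F4 F5

A minor third up from F5 gives Ab5.
E4: a third up reaches G, and 3 semitones makes it G4.
Eb5: a third up reaches G, and 3 semitones makes it Gb5.
D4: a third up reaches F, and 3 semitones makes it F4.
D5 up a minor third is F5.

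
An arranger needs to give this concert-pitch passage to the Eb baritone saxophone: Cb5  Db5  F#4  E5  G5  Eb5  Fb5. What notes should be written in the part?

Ab6 Bb6 D#6 C#7 E7 C7 Db7

The Eb baritone saxophone sounds a major thirteenth below written, so the written part must be a major thirteenth above concert — transpose each note up.
Cb5 → Ab6
Db5 → Bb6
F#4 → D#6
E5 → C#7
G5 → E7
Eb5 → C7
Fb5 → Db7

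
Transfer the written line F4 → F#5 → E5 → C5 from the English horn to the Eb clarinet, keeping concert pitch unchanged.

First find concert pitch: the English horn sounds a perfect fifth below written, so F4 F#5 E5 C5 sounds Bb3 B4 A4 F4.
Then write for Eb clarinet: it sounds a minor third above written, so the part must be a minor third below concert.
Bb3 → G3
B4 → G#4
A4 → F#4
F4 → D4

G3 G#4 F#4 D4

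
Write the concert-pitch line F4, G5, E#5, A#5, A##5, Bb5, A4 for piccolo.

Written C4 sounds as C5 on the piccolo, so concert pitches are written a perfect octave down.
F4 → F3
G5 → G4
E#5 → E#4
A#5 → A#4
A##5 → A##4
Bb5 → Bb4
A4 → A3

F3 G4 E#4 A#4 A##4 Bb4 A3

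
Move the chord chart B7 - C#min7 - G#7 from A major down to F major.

A major down to F major is a major third; each chord root moves by that interval while the quality stays the same.
B7: root B down a major third → G, giving G7.
C#min7: root C# down a major third → A, giving Amin7.
G#7: root G# down a major third → E, giving E7.

G7 Amin7 E7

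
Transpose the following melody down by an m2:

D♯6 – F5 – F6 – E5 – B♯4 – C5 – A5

A minor second down from D#6 gives C##6.
F5: a second down reaches E, and 1 semitone makes it E5.
A minor second down from F6 gives E6.
E5 down a minor second is D#5.
B#4 down a minor second is A##4.
C5 down a minor second is B4.
A minor second down from A5 gives G#5.

C##6 E5 E6 D#5 A##4 B4 G#5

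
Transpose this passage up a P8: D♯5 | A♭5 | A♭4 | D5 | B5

D#6 Ab6 Ab5 D6 B6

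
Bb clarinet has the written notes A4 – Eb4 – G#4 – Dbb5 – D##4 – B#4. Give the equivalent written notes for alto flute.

First find concert pitch: the Bb clarinet sounds a major second below written, so A4 Eb4 G#4 Dbb5 D##4 B#4 sounds G4 Db4 F#4 Cbb5 C##4 A#4.
Then write for alto flute: it sounds a perfect fourth below written, so the part must be a perfect fourth above concert.
G4 → C5
Db4 → Gb4
F#4 → B4
Cbb5 → Fbb5
C##4 → F##4
A#4 → D#5

C5 Gb4 B4 Fbb5 F##4 D#5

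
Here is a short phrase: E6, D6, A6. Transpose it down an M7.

E6 down a major seventh is F5.
D6 down a major seventh is Eb5.
A major seventh down from A6 gives Bb5.

F5 Eb5 Bb5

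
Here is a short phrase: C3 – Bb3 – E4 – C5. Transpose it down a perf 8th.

C2 Bb2 E3 C4

A perfect octave down from C3 gives C2.
A perfect octave down from Bb3 gives Bb2.
E4: an octave down reaches E, and 12 semitones makes it E3.
C5 down a perfect octave is C4.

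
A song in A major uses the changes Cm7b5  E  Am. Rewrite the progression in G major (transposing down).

A major down to G major is a major second; each chord root moves by that interval while the quality stays the same.
Cm7b5: root C down a major second → Bb, giving Bbm7b5.
E: root E down a major second → D, giving D.
Am: root A down a major second → G, giving Gm.

Bbm7b5 D Gm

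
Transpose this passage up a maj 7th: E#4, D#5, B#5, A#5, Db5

A major seventh up from E#4 gives D##5.
D#5: a seventh up reaches C, and 11 semitones makes it C##6.
A major seventh up from B#5 gives A##6.
A#5: a seventh up reaches G, and 11 semitones makes it G##6.
Db5 up a major seventh is C6.

D##5 C##6 A##6 G##6 C6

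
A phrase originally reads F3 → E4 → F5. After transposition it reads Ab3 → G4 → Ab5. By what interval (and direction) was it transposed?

up a minor third

From F3 to Ab3 is 3 letter names — a third of some quality.
F3 to Ab3 is 3 semitones, which makes it a minor third; the second version is higher, so the direction is up.
Checking another pair — F5 → Ab5 — gives the same interval.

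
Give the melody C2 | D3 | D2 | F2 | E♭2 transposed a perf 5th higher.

C2 up a perfect fifth is G2.
D3: a fifth up reaches A, and 7 semitones makes it A3.
D2: a fifth up reaches A, and 7 semitones makes it A2.
F2 up a perfect fifth is C3.
Eb2: a fifth up reaches B, and 7 semitones makes it Bb2.

G2 A3 A2 C3 Bb2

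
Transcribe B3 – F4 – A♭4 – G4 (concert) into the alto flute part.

E4 Bb4 Db5 C5

Written C4 sounds as G3 on the alto flute, so concert pitches are written a perfect fourth up.
B3 -> E4
F4 -> Bb4
Ab4 -> Db5
G4 -> C5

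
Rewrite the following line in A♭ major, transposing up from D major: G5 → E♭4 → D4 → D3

Db6 Bbb4 Ab4 Ab3

D major to A♭ major up is a diminished fifth, so every note moves up by that interval.
G5 to Db6
Eb4 to Bbb4
D4 to Ab4
D3 to Ab3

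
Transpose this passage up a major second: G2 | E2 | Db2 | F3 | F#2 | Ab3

G2 becomes A2
E2 becomes F#2
Db2 becomes Eb2
F3 becomes G3
F#2 becomes G#2
Ab3 becomes Bb3

A2 F#2 Eb2 G3 G#2 Bb3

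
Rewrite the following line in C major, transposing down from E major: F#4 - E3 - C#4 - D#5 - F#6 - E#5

From E down to C is a major third; apply that to each pitch.
F#4 gives D4
E3 gives C3
C#4 gives A3
D#5 gives B4
F#6 gives D6
E#5 gives C#5

D4 C3 A3 B4 D6 C#5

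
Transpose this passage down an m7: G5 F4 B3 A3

A4 G3 C#3 B2

G5: a seventh down reaches A, and 10 semitones makes it A4.
F4 down a minor seventh is G3.
A minor seventh down from B3 gives C#3.
A3: a seventh down reaches B, and 10 semitones makes it B2.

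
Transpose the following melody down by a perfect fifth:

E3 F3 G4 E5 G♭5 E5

A perfect fifth down from E3 gives A2.
F3 down a perfect fifth is Bb2.
A perfect fifth down from G4 gives C4.
A perfect fifth down from E5 gives A4.
A perfect fifth down from Gb5 gives Cb5.
E5 down a perfect fifth is A4.

A2 Bb2 C4 A4 Cb5 A4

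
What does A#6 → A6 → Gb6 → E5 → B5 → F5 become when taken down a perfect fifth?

A#6 gives D#6
A6 gives D6
Gb6 gives Cb6
E5 gives A4
B5 gives E5
F5 gives Bb4

D#6 D6 Cb6 A4 E5 Bb4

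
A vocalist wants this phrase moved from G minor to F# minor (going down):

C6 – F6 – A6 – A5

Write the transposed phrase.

B5 E6 G#6 G#5

G minor to F# minor down is a minor second, so every note moves down by that interval.
C6 -> B5
F6 -> E6
A6 -> G#6
A5 -> G#5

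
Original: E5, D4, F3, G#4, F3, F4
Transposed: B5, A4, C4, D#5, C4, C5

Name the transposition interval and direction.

Take the first pair: E5 → B5. E to B spans 5 letter names, so the interval is some kind of fifth.
E5 to B5 is 7 semitones, which makes it a perfect fifth; the second version is higher, so the direction is up.
Checking another pair — F4 → C5 — gives the same interval.

up a perfect fifth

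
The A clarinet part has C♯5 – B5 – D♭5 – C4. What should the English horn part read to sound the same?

E#5 D#6 F5 E4

First find concert pitch: the A clarinet sounds a minor third below written, so C♯5 B5 D♭5 C4 sounds A#4 G#5 Bb4 A3.
Then write for English horn: it sounds a perfect fifth below written, so the part must be a perfect fifth above concert.
A#4 → E#5
G#5 → D#6
Bb4 → F5
A3 → E4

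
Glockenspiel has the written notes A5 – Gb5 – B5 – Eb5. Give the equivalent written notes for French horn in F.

First find concert pitch: the glockenspiel sounds a perfect fifteenth above written, so A5 Gb5 B5 Eb5 sounds A7 Gb7 B7 Eb7.
Then write for French horn in F: it sounds a perfect fifth below written, so the part must be a perfect fifth above concert.
A7 → E8
Gb7 → Db8
B7 → F#8
Eb7 → Bb7

E8 Db8 F#8 Bb7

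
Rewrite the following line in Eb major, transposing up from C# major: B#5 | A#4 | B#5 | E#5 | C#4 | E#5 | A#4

From C# up to Eb is a diminished third; apply that to each pitch.
B#5 becomes D6
A#4 becomes C5
B#5 becomes D6
E#5 becomes G5
C#4 becomes Eb4
E#5 becomes G5
A#4 becomes C5

D6 C5 D6 G5 Eb4 G5 C5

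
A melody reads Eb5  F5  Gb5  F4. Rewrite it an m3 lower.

C5 D5 Eb5 D4

A minor third down from Eb5 gives C5.
F5 down a minor third is D5.
Gb5: a third down reaches E, and 3 semitones makes it Eb5.
F4: a third down reaches D, and 3 semitones makes it D4.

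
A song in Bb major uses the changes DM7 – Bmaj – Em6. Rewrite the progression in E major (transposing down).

Bb major down to E major is a diminished fifth; each chord root moves by that interval while the quality stays the same.
DM7: root D down a diminished fifth → G#, giving G#M7.
Bmaj: root B down a diminished fifth → E#, giving E#maj.
Em6: root E down a diminished fifth → A#, giving A#m6.

G#M7 E#maj A#m6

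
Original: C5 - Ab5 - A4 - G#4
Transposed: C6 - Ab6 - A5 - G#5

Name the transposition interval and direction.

From C5 to C6 is 8 letter names — an octave of some quality.
C5 to C6 is 12 semitones, which makes it a perfect octave; the second version is higher, so the direction is up.
Checking another pair — G#4 → G#5 — gives the same interval.

up a perfect octave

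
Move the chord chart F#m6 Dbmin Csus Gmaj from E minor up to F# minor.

G#m6 Ebmin Dsus Amaj

E minor up to F# minor is a major second; each chord root moves by that interval while the quality stays the same.
F#m6: root F# up a major second → G#, giving G#m6.
Dbmin: root Db up a major second → Eb, giving Ebmin.
Csus: root C up a major second → D, giving Dsus.
Gmaj: root G up a major second → A, giving Amaj.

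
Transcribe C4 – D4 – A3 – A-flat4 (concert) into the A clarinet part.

Eb4 F4 C4 Cb5

Written C4 sounds as A3 on the A clarinet, so concert pitches are written a minor third up.
C4 to Eb4
D4 to F4
A3 to C4
Ab4 to Cb5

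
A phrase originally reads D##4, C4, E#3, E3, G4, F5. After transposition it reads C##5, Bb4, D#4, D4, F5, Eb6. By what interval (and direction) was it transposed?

up a minor seventh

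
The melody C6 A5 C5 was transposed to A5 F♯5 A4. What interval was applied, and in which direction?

down a minor third

Take the first pair: C6 → A5. C to A spans 3 letter names, so the interval is some kind of third.
A5 to C6 is 3 semitones, which makes it a minor third; the second version is lower, so the direction is down.
Checking another pair — C5 → A4 — gives the same interval.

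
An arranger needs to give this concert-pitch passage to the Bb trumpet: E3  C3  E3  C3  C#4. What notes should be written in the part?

F#3 D3 F#3 D3 D#4

The Bb trumpet sounds a major second below written, so the written part must be a major second above concert — transpose each note up.
E3 becomes F#3
C3 becomes D3
E3 becomes F#3
C3 becomes D3
C#4 becomes D#4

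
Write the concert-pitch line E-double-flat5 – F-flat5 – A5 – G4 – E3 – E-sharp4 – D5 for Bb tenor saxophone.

Fb6 Gb6 B6 A5 F#4 F##5 E6

Written C4 sounds as Bb2 on the Bb tenor saxophone, so concert pitches are written a major ninth up.
Ebb5 -> Fb6
Fb5 -> Gb6
A5 -> B6
G4 -> A5
E3 -> F#4
E#4 -> F##5
D5 -> E6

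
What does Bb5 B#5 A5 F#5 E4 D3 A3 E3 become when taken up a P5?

F6 F##6 E6 C#6 B4 A3 E4 B3

Bb5 → F6
B#5 → F##6
A5 → E6
F#5 → C#6
E4 → B4
D3 → A3
A3 → E4
E3 → B3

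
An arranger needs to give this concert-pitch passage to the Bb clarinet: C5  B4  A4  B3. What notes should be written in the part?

D5 C#5 B4 C#4

Written C4 sounds as Bb3 on the Bb clarinet, so concert pitches are written a major second up.
C5 becomes D5
B4 becomes C#5
A4 becomes B4
B3 becomes C#4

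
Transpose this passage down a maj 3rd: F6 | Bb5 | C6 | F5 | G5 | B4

F6 to Db6
Bb5 to Gb5
C6 to Ab5
F5 to Db5
G5 to Eb5
B4 to G4

Db6 Gb5 Ab5 Db5 Eb5 G4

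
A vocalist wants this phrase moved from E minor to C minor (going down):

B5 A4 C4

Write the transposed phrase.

E minor to C minor down is a major third, so every note moves down by that interval.
B5 to G5
A4 to F4
C4 to Ab3

G5 F4 Ab3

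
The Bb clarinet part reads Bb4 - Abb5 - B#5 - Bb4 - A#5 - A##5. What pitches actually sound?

Written C4 on the Bb clarinet sounds as Bb3, a major second lower; apply that shift to every note.
Bb4 to Ab4
Abb5 to Gbb5
B#5 to A#5
Bb4 to Ab4
A#5 to G#5
A##5 to G##5

Ab4 Gbb5 A#5 Ab4 G#5 G##5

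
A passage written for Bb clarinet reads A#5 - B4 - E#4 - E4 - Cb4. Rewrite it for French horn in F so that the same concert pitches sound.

D#6 E5 A#4 A4 Fb4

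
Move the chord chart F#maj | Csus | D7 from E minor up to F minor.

Gmaj Dbsus Eb7

E minor up to F minor is a minor second; each chord root moves by that interval while the quality stays the same.
F#maj: root F# up a minor second → G, giving Gmaj.
Csus: root C up a minor second → Db, giving Dbsus.
D7: root D up a minor second → Eb, giving Eb7.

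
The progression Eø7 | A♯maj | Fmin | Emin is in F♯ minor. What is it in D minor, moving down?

Cø7 F#maj Dbmin Cmin

F♯ minor down to D minor is a major third; each chord root moves by that interval while the quality stays the same.
Eø7: root E down a major third → C, giving Cø7.
A♯maj: root A♯ down a major third → F#, giving F#maj.
Fmin: root F down a major third → Db, giving Dbmin.
Emin: root E down a major third → C, giving Cmin.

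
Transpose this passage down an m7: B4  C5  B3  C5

C#4 D4 C#3 D4

B4 → C#4
C5 → D4
B3 → C#3
C5 → D4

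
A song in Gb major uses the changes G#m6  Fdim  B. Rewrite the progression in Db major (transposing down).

D#m6 Cdim F#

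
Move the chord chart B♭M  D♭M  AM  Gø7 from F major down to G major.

CM EbM BM Aø7

F major down to G major is a minor seventh; each chord root moves by that interval while the quality stays the same.
B♭M: root B♭ down a minor seventh → C, giving CM.
D♭M: root D♭ down a minor seventh → Eb, giving EbM.
AM: root A down a minor seventh → B, giving BM.
Gø7: root G down a minor seventh → A, giving Aø7.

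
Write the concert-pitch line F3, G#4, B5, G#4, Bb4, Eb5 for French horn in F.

C4 D#5 F#6 D#5 F5 Bb5

Written C4 sounds as F3 on the French horn in F, so concert pitches are written a perfect fifth up.
F3 -> C4
G#4 -> D#5
B5 -> F#6
G#4 -> D#5
Bb4 -> F5
Eb5 -> Bb5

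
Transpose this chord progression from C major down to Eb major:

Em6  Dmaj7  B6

Gm6 Fmaj7 D6

C major down to Eb major is a major sixth; each chord root moves by that interval while the quality stays the same.
Em6: root E down a major sixth → G, giving Gm6.
Dmaj7: root D down a major sixth → F, giving Fmaj7.
B6: root B down a major sixth → D, giving D6.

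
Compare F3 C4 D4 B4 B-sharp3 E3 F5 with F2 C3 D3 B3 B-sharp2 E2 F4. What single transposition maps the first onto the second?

From F3 to F2 is 8 letter names — an octave of some quality.
F2 to F3 is 12 semitones, which makes it a perfect octave; the second version is lower, so the direction is down.
Checking another pair — F5 → F4 — gives the same interval.

down a perfect octave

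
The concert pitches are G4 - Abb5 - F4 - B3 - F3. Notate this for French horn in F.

The French horn in F sounds a perfect fifth below written, so the written part must be a perfect fifth above concert — transpose each note up.
G4 -> D5
Abb5 -> Ebb6
F4 -> C5
B3 -> F#4
F3 -> C4

D5 Ebb6 C5 F#4 C4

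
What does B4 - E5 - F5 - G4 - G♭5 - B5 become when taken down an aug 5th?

Eb4 Ab4 Bbb4 Cb4 Cbb5 Eb5

B4: a fifth down reaches E, and 8 semitones makes it Eb4.
An augmented fifth down from E5 gives Ab4.
F5 down an augmented fifth is Bbb4.
G4 down an augmented fifth is Cb4.
Gb5: a fifth down reaches C, and 8 semitones makes it Cbb5.
B5 down an augmented fifth is Eb5.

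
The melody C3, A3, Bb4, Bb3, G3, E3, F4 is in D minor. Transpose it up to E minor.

D3 B3 C5 C4 A3 F#3 G4

From D up to E is a major second; apply that to each pitch.
C3 to D3
A3 to B3
Bb4 to C5
Bb3 to C4
G3 to A3
E3 to F#3
F4 to G4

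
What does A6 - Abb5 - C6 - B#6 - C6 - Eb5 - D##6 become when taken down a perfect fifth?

A6 down a perfect fifth is D6.
Abb5 down a perfect fifth is Dbb5.
A perfect fifth down from C6 gives F5.
A perfect fifth down from B#6 gives E#6.
C6 down a perfect fifth is F5.
Eb5 down a perfect fifth is Ab4.
D##6 down a perfect fifth is G##5.

D6 Dbb5 F5 E#6 F5 Ab4 G##5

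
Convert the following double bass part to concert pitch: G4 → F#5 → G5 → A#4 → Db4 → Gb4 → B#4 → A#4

G3 F#4 G4 A#3 Db3 Gb3 B#3 A#3

Written C4 on the double bass sounds as C3, a perfect octave lower; apply that shift to every note.
G4 gives G3
F#5 gives F#4
G5 gives G4
A#4 gives A#3
Db4 gives Db3
Gb4 gives Gb3
B#4 gives B#3
A#4 gives A#3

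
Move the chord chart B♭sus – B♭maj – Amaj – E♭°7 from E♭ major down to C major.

E♭ major down to C major is a minor third; each chord root moves by that interval while the quality stays the same.
B♭sus: root B♭ down a minor third → G, giving Gsus.
B♭maj: root B♭ down a minor third → G, giving Gmaj.
Amaj: root A down a minor third → F#, giving F#maj.
E♭°7: root E♭ down a minor third → C, giving C°7.

Gsus Gmaj F#maj C°7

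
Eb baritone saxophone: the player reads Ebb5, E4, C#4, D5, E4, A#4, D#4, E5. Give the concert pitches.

Gbb3 G2 E2 F3 G2 C#3 F#2 G3

The Eb baritone saxophone sounds a major thirteenth below written, so transpose each written note down a major thirteenth.
Ebb5 gives Gbb3
E4 gives G2
C#4 gives E2
D5 gives F3
E4 gives G2
A#4 gives C#3
D#4 gives F#2
E5 gives G3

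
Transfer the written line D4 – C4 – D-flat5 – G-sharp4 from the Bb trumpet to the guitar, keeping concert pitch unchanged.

C5 Bb4 Cb6 F#5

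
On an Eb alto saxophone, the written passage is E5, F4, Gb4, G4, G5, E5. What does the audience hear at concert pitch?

G4 Ab3 Bbb3 Bb3 Bb4 G4

Written C4 on the Eb alto saxophone sounds as Eb3, a major sixth lower; apply that shift to every note.
E5 to G4
F4 to Ab3
Gb4 to Bbb3
G4 to Bb3
G5 to Bb4
E5 to G4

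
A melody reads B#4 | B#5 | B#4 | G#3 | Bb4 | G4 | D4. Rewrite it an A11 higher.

E##6 E##7 E##6 C##5 E6 C#6 G#5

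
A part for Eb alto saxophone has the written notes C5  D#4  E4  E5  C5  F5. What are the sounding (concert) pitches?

Eb4 F#3 G3 G4 Eb4 Ab4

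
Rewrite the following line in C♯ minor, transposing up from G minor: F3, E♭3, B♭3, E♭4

B3 A3 E4 A4

From G up to C♯ is an augmented fourth; apply that to each pitch.
F3 becomes B3
Eb3 becomes A3
Bb3 becomes E4
Eb4 becomes A4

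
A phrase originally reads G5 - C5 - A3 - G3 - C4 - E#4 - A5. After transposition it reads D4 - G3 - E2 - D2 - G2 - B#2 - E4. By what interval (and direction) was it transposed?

Take the first pair: G5 → D4. G to D spans 11 letter names, so the interval is some kind of eleventh.
D4 to G5 is 17 semitones, which makes it a perfect eleventh; the second version is lower, so the direction is down.
Checking another pair — A5 → E4 — gives the same interval.

down a perfect eleventh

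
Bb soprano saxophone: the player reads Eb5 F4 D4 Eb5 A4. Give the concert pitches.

Db5 Eb4 C4 Db5 G4

Written C4 on the Bb soprano saxophone sounds as Bb3, a major second lower; apply that shift to every note.
Eb5 gives Db5
F4 gives Eb4
D4 gives C4
Eb5 gives Db5
A4 gives G4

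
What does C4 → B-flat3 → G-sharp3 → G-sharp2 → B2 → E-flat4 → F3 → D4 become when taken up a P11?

F5 Eb5 C#5 C#4 E4 Ab5 Bb4 G5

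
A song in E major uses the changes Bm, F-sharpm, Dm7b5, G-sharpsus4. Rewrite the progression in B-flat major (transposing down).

Fm Cm Abm7b5 Dsus4

E major down to B-flat major is an augmented fourth; each chord root moves by that interval while the quality stays the same.
Bm: root B down an augmented fourth → F, giving Fm.
F-sharpm: root F-sharp down an augmented fourth → C, giving Cm.
Dm7b5: root D down an augmented fourth → Ab, giving Abm7b5.
G-sharpsus4: root G-sharp down an augmented fourth → D, giving Dsus4.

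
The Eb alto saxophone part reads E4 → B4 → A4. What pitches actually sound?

G3 D4 C4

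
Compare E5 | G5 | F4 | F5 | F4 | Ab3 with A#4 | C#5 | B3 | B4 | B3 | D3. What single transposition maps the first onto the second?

Take the first pair: E5 → A#4. E to A spans 5 letter names, so the interval is some kind of fifth.
A#4 to E5 is 6 semitones, which makes it a diminished fifth; the second version is lower, so the direction is down.
Checking another pair — Ab3 → D3 — gives the same interval.

down a diminished fifth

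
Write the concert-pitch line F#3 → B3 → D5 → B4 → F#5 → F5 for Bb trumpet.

The Bb trumpet sounds a major second below written, so the written part must be a major second above concert — transpose each note up.
F#3 gives G#3
B3 gives C#4
D5 gives E5
B4 gives C#5
F#5 gives G#5
F5 gives G5

G#3 C#4 E5 C#5 G#5 G5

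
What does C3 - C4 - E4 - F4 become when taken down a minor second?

B2 B3 D#4 E4

C3: a second down reaches B, and 1 semitone makes it B2.
C4: a second down reaches B, and 1 semitone makes it B3.
E4 down a minor second is D#4.
F4 down a minor second is E4.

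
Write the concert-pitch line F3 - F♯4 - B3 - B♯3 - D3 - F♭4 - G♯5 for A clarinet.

Ab3 A4 D4 D#4 F3 Abb4 B5

The A clarinet sounds a minor third below written, so the written part must be a minor third above concert — transpose each note up.
F3 -> Ab3
F#4 -> A4
B3 -> D4
B#3 -> D#4
D3 -> F3
Fb4 -> Abb4
G#5 -> B5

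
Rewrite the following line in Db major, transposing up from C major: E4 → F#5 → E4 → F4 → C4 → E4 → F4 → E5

F4 G5 F4 Gb4 Db4 F4 Gb4 F5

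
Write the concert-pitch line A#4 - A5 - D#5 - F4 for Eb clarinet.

F##4 F#5 B#4 D4

The Eb clarinet sounds a minor third above written, so the written part must be a minor third below concert — transpose each note down.
A#4 becomes F##4
A5 becomes F#5
D#5 becomes B#4
F4 becomes D4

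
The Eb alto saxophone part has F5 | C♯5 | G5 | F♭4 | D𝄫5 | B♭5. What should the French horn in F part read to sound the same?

Eb5 B4 F5 Ebb4 Cbb5 Ab5

First find concert pitch: the Eb alto saxophone sounds a major sixth below written, so F5 C♯5 G5 F♭4 D𝄫5 B♭5 sounds Ab4 E4 Bb4 Abb3 Fbb4 Db5.
Then write for French horn in F: it sounds a perfect fifth below written, so the part must be a perfect fifth above concert.
Ab4 → Eb5
E4 → B4
Bb4 → F5
Abb3 → Ebb4
Fbb4 → Cbb5
Db5 → Ab5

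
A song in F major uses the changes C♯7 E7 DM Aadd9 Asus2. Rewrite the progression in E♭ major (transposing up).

B7 D7 CM Gadd9 Gsus2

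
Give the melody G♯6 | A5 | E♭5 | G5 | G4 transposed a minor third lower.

G#6: a third down reaches E, and 3 semitones makes it E#6.
A5 down a minor third is F#5.
Eb5: a third down reaches C, and 3 semitones makes it C5.
G5 down a minor third is E5.
G4 down a minor third is E4.

E#6 F#5 C5 E5 E4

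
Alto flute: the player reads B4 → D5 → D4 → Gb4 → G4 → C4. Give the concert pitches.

The alto flute sounds a perfect fourth below written, so transpose each written note down a perfect fourth.
B4 to F#4
D5 to A4
D4 to A3
Gb4 to Db4
G4 to D4
C4 to G3

F#4 A4 A3 Db4 D4 G3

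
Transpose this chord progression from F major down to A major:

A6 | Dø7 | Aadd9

C#6 F#ø7 C#add9

F major down to A major is a minor sixth; each chord root moves by that interval while the quality stays the same.
A6: root A down a minor sixth → C#, giving C#6.
Dø7: root D down a minor sixth → F#, giving F#ø7.
Aadd9: root A down a minor sixth → C#, giving C#add9.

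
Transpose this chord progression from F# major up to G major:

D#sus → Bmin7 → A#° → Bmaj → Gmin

Esus Cmin7 B° Cmaj Abmin

F# major up to G major is a minor second; each chord root moves by that interval while the quality stays the same.
D#sus: root D# up a minor second → E, giving Esus.
Bmin7: root B up a minor second → C, giving Cmin7.
A#°: root A# up a minor second → B, giving B°.
Bmaj: root B up a minor second → C, giving Cmaj.
Gmin: root G up a minor second → Ab, giving Abmin.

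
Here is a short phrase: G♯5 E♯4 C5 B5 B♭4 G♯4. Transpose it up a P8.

G#6 E#5 C6 B6 Bb5 G#5

G#5 -> G#6
E#4 -> E#5
C5 -> C6
B5 -> B6
Bb4 -> Bb5
G#4 -> G#5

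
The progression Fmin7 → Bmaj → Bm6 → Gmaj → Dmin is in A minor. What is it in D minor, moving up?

Bbmin7 Emaj Em6 Cmaj Gmin

A minor up to D minor is a perfect fourth; each chord root moves by that interval while the quality stays the same.
Fmin7: root F up a perfect fourth → Bb, giving Bbmin7.
Bmaj: root B up a perfect fourth → E, giving Emaj.
Bm6: root B up a perfect fourth → E, giving Em6.
Gmaj: root G up a perfect fourth → C, giving Cmaj.
Dmin: root D up a perfect fourth → G, giving Gmin.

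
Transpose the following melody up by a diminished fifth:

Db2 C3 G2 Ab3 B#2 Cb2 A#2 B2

Abb2 Gb3 Db3 Ebb4 F#3 Gbb2 E3 F3

Db2: a fifth up reaches A, and 6 semitones makes it Abb2.
A diminished fifth up from C3 gives Gb3.
G2 up a diminished fifth is Db3.
Ab3 up a diminished fifth is Ebb4.
A diminished fifth up from B#2 gives F#3.
Cb2 up a diminished fifth is Gbb2.
A diminished fifth up from A#2 gives E3.
B2 up a diminished fifth is F3.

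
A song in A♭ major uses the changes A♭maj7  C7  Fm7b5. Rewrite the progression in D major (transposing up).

Dmaj7 F#7 Bm7b5

A♭ major up to D major is an augmented fourth; each chord root moves by that interval while the quality stays the same.
A♭maj7: root A♭ up an augmented fourth → D, giving Dmaj7.
C7: root C up an augmented fourth → F#, giving F#7.
Fm7b5: root F up an augmented fourth → B, giving Bm7b5.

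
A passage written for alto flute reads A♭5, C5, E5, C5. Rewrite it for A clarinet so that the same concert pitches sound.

First find concert pitch: the alto flute sounds a perfect fourth below written, so A♭5 C5 E5 C5 sounds Eb5 G4 B4 G4.
Then write for A clarinet: it sounds a minor third below written, so the part must be a minor third above concert.
Eb5 → Gb5
G4 → Bb4
B4 → D5
G4 → Bb4

Gb5 Bb4 D5 Bb4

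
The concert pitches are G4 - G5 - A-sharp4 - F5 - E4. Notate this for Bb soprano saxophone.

A4 A5 B#4 G5 F#4

The Bb soprano saxophone sounds a major second below written, so the written part must be a major second above concert — transpose each note up.
G4 -> A4
G5 -> A5
A#4 -> B#4
F5 -> G5
E4 -> F#4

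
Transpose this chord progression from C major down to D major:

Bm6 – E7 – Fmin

C#m6 F#7 Gmin

C major down to D major is a minor seventh; each chord root moves by that interval while the quality stays the same.
Bm6: root B down a minor seventh → C#, giving C#m6.
E7: root E down a minor seventh → F#, giving F#7.
Fmin: root F down a minor seventh → G, giving Gmin.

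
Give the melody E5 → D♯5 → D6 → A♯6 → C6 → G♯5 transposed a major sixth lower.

E5 -> G4
D#5 -> F#4
D6 -> F5
A#6 -> C#6
C6 -> Eb5
G#5 -> B4

G4 F#4 F5 C#6 Eb5 B4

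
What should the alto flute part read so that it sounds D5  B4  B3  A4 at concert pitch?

G5 E5 E4 D5

The alto flute sounds a perfect fourth below written, so the written part must be a perfect fourth above concert — transpose each note up.
D5 to G5
B4 to E5
B3 to E4
A4 to D5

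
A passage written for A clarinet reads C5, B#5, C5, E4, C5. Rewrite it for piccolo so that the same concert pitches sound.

A3 G##4 A3 C#3 A3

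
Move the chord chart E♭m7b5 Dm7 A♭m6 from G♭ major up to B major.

G#m7b5 F##m7 C#m6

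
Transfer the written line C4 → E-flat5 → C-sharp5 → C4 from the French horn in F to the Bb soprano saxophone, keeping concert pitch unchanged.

First find concert pitch: the French horn in F sounds a perfect fifth below written, so C4 E-flat5 C-sharp5 C4 sounds F3 Ab4 F#4 F3.
Then write for Bb soprano saxophone: it sounds a major second below written, so the part must be a major second above concert.
F3 → G3
Ab4 → Bb4
F#4 → G#4
F3 → G3

G3 Bb4 G#4 G3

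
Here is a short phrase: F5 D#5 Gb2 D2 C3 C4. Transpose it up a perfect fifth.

C6 A#5 Db3 A2 G3 G4

F5 → C6
D#5 → A#5
Gb2 → Db3
D2 → A2
C3 → G3
C4 → G4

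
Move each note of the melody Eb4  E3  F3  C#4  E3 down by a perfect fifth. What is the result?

Eb4 → Ab3
E3 → A2
F3 → Bb2
C#4 → F#3
E3 → A2

Ab3 A2 Bb2 F#3 A2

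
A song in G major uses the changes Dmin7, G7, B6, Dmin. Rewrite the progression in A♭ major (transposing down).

Ebmin7 Ab7 C6 Ebmin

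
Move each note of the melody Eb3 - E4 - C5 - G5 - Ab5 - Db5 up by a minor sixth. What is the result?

Cb4 C5 Ab5 Eb6 Fb6 Bbb5

Eb3 becomes Cb4
E4 becomes C5
C5 becomes Ab5
G5 becomes Eb6
Ab5 becomes Fb6
Db5 becomes Bbb5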